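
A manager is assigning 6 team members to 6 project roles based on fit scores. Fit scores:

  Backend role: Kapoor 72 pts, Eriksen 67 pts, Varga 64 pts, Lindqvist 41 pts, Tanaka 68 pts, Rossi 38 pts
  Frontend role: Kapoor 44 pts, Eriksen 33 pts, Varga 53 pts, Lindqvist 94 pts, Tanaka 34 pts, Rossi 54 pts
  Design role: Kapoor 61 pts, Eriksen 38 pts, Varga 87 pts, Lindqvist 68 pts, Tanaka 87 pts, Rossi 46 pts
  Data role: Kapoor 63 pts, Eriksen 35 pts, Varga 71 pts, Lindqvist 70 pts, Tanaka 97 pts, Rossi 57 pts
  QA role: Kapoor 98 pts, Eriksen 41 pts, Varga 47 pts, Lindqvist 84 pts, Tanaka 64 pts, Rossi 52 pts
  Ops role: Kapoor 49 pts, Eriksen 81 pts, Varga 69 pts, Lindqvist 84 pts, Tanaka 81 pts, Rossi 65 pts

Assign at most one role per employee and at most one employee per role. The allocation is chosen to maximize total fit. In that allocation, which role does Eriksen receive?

Treat this as an assignment problem: match each employee to one role.
Optimal: Kapoor→QA role (98 pts), Eriksen→Backend role (67 pts), Varga→Design role (87 pts), Lindqvist→Frontend role (94 pts), Tanaka→Data role (97 pts), Rossi→Ops role (65 pts) — total 98+67+87+94+97+65 = 508 pts.
Column-greedy (each role in turn goes to its best remaining employee) gives 483 pts, worse by 25.
Eriksen's own top role is Ops role (81 pts), but forcing Eriksen→Ops role and reassigning the rest optimally gives only 495 pts — worse by 13.

Eriksen receives Backend role.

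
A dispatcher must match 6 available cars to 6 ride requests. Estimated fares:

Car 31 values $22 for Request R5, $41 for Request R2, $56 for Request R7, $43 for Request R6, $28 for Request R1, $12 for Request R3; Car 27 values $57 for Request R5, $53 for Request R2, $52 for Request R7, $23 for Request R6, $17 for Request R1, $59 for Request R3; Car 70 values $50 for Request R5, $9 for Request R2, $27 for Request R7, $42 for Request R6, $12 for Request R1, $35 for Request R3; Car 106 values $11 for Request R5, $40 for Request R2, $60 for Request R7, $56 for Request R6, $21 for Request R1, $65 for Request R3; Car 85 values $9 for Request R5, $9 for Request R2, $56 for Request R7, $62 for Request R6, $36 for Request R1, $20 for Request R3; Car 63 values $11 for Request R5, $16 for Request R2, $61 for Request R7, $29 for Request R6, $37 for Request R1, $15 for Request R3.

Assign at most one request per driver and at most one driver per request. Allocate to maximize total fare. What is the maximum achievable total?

Maximum total: $323

Optimal: Car 31→Request R7 ($56), Car 27→Request R2 ($53), Car 70→Request R5 ($50), Car 106→Request R3 ($65), Car 85→Request R6 ($62), Car 63→Request R1 ($37) — total 56+53+50+65+62+37 = $323.
Row-greedy (each driver in turn takes its best remaining request) gives $273, worse by 50.
No other one-to-one assignment exceeds $323.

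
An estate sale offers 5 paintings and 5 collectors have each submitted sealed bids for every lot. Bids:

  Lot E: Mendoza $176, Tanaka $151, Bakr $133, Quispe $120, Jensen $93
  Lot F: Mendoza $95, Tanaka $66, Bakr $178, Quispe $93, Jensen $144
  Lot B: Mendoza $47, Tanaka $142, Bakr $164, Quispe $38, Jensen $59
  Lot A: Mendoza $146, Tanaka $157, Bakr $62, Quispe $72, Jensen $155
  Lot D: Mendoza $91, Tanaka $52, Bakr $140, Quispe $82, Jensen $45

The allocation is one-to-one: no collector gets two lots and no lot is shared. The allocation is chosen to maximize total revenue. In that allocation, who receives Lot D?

Quispe receives Lot D.

This is a one-to-one assignment (maximum-weight bipartite matching).
Optimal: Mendoza→Lot E ($176), Tanaka→Lot B ($142), Bakr→Lot F ($178), Quispe→Lot D ($82), Jensen→Lot A ($155) — total 176+142+178+82+155 = $733.
Row-greedy (each collector in turn takes its best remaining lot) gives $652, worse by 81.
Next-best assignment: Mendoza→Lot E, Tanaka→Lot A, Bakr→Lot B, Quispe→Lot D, Jensen→Lot F = $723.
Every other assignment is strictly worse.
Quispe's own top lot is Lot E ($120), but forcing Quispe→Lot E and reassigning the rest optimally gives only $692 — worse by 41.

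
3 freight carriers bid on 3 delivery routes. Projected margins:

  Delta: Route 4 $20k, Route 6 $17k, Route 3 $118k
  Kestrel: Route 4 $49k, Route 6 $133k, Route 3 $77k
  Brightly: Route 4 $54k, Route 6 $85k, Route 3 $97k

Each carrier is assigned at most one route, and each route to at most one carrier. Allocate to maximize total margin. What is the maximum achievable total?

Maximum total: $305k

This is a one-to-one assignment (maximum-weight bipartite matching).
Optimal: Delta→Route 3 ($118k), Kestrel→Route 6 ($133k), Brightly→Route 4 ($54k) — total 118+133+54 = $305k.
Next-best assignment: Delta→Route 3, Kestrel→Route 4, Brightly→Route 6 = $252k.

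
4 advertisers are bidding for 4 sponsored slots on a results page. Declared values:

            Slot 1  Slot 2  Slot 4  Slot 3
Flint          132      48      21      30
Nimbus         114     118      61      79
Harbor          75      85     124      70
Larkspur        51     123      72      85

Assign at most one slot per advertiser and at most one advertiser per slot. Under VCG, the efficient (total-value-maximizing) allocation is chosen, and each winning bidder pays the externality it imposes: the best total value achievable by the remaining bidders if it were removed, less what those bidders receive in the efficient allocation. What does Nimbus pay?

Nimbus pays $38.

Efficient allocation: Flint→Slot 1 ($132), Nimbus→Slot 2 ($118), Harbor→Slot 4 ($124), Larkspur→Slot 3 ($85); total welfare W = $459.
Nimbus receives Slot 2 at value $118, so the others get W − 118 = $341.
Without Nimbus: best allocation of the remaining 3 bidders over all 4 slots is Flint→Slot 1 ($132), Harbor→Slot 4 ($124), Larkspur→Slot 2 ($123), total $379.
VCG payment = (others' best without Nimbus) − (others' welfare with Nimbus) = 379 − 341 = $38.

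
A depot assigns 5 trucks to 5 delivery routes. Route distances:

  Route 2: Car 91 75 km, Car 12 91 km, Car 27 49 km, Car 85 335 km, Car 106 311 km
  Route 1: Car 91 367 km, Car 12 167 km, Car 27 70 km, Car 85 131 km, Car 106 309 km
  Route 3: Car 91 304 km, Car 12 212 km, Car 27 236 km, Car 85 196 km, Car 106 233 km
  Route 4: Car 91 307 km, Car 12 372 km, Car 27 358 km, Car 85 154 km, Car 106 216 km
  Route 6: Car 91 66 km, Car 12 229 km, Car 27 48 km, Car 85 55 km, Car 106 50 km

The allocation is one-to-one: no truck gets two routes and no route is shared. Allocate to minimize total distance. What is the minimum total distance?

This is a one-to-one assignment (minimum-cost bipartite matching).
Optimal: Car 91→Route 2 (75 km), Car 12→Route 3 (212 km), Car 27→Route 1 (70 km), Car 85→Route 4 (154 km), Car 106→Route 6 (50 km) — total 75+212+70+154+50 = 561 km.
Next-best assignment: Car 91→Route 6, Car 12→Route 2, Car 27→Route 1, Car 85→Route 4, Car 106→Route 3 = 614 km.
Every other assignment is strictly worse.

Minimum total: 561 km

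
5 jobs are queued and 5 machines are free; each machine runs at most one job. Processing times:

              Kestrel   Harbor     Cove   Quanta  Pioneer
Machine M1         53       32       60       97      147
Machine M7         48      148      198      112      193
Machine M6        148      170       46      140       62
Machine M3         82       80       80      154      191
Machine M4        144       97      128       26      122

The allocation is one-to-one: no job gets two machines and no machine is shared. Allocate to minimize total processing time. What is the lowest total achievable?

Minimum total: 248 min

Optimal: Kestrel→Machine M7 (48 min), Harbor→Machine M1 (32 min), Cove→Machine M3 (80 min), Quanta→Machine M4 (26 min), Pioneer→Machine M6 (62 min) — total 48+32+80+26+62 = 248 min.
Column-greedy (each machine in turn goes to its cheapest remaining job) gives 402 min, worse by 154.
No other one-to-one assignment undercuts 248 min.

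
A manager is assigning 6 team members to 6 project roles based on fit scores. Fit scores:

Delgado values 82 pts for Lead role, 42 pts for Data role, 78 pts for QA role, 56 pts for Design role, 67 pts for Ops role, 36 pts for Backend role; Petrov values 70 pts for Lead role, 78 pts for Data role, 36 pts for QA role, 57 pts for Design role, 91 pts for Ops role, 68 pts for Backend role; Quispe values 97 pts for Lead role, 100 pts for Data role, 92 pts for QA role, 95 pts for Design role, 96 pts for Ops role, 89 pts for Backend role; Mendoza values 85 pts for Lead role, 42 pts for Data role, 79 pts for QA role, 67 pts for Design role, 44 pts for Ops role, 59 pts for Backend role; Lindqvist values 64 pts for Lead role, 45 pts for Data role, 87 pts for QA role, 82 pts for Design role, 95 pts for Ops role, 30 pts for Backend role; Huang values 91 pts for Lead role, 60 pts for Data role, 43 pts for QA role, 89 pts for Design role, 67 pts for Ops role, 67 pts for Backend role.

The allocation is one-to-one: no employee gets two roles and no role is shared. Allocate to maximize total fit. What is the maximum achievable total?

Optimal: Delgado→QA role (78 pts), Petrov→Backend role (68 pts), Quispe→Data role (100 pts), Mendoza→Lead role (85 pts), Lindqvist→Ops role (95 pts), Huang→Design role (89 pts) — total 78+68+100+85+95+89 = 515 pts.
Next-best assignment: Delgado→QA role, Petrov→Data role, Quispe→Backend role, Mendoza→Lead role, Lindqvist→Ops role, Huang→Design role = 514 pts.
Every other assignment is strictly worse.

Max total: 515 pts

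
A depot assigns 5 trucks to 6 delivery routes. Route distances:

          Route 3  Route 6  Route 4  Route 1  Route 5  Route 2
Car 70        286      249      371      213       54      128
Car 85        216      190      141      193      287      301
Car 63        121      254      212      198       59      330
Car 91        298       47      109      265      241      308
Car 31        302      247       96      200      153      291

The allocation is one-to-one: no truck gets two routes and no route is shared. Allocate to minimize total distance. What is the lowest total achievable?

Min total: 511 km

Treat this as an assignment problem: match each truck to one route.
Optimal: Car 70→Route 5 (54 km), Car 85→Route 1 (193 km), Car 63→Route 3 (121 km), Car 91→Route 6 (47 km), Car 31→Route 4 (96 km) — total 54+193+121+47+96 = 511 km.
Row-greedy (each truck in turn takes its cheapest remaining route) gives 563 km, worse by 52.
Swapping Car 70↔Car 91 (Car 70→Route 6 249 km, Car 91→Route 5 241 km) adds 389.
Every other assignment is strictly worse.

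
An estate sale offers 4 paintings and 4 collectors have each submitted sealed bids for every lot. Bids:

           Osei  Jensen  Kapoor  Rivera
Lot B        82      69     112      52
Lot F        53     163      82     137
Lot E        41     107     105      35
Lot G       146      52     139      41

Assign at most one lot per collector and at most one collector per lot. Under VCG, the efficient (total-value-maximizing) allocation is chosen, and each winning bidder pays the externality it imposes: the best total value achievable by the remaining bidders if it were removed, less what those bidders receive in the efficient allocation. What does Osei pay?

Efficient allocation: Osei→Lot G ($146), Jensen→Lot E ($107), Kapoor→Lot B ($112), Rivera→Lot F ($137); total welfare W = $502.
Osei receives Lot G at value $146, so the others get W − 146 = $356.
Without Osei: best allocation of the remaining 3 bidders over all 4 lots is Jensen→Lot E ($107), Kapoor→Lot G ($139), Rivera→Lot F ($137), total $383.
VCG payment = (others' best without Osei) − (others' welfare with Osei) = 383 − 356 = $27.

Osei pays $27.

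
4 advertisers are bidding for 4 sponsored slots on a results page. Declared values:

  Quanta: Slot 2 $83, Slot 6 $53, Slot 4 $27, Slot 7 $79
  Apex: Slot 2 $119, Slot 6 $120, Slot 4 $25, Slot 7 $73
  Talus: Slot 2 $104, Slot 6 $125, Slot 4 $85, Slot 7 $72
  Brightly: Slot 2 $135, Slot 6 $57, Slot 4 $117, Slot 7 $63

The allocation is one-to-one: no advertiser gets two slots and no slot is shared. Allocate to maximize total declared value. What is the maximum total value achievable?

This is the linear assignment problem.
Optimal: Quanta→Slot 7 ($79), Apex→Slot 2 ($119), Talus→Slot 6 ($125), Brightly→Slot 4 ($117) — total 79+119+125+117 = $440.
Max-entry greedy (repeatedly take the single best remaining cell) gives $364, worse by 76.

Maximum total: $440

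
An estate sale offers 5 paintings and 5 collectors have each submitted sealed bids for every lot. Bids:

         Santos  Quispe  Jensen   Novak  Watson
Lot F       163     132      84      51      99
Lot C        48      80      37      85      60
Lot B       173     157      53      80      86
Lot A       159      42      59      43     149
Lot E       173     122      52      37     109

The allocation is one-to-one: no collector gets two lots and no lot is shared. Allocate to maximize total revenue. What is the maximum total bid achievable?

This is the linear assignment problem.
Optimal: Santos→Lot E ($173), Quispe→Lot B ($157), Jensen→Lot F ($84), Novak→Lot C ($85), Watson→Lot A ($149) — total 173+157+84+85+149 = $648.
Column-greedy (each lot in turn goes to its best remaining collector) gives $606, worse by 42.

Max total: $648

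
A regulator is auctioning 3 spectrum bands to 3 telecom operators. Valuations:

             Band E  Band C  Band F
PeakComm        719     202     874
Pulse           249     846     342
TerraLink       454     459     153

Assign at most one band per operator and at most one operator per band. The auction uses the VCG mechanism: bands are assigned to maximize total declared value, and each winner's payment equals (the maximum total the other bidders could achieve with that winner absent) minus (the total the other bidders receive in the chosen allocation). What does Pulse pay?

Efficient allocation: PeakComm→Band F ($874M), Pulse→Band C ($846M), TerraLink→Band E ($454M); total welfare W = $2174M.
Pulse receives Band C at value $846M, so the others get W − 846 = $1328M.
Without Pulse: best allocation of the remaining 2 bidders over all 3 bands is PeakComm→Band F ($874M), TerraLink→Band C ($459M), total $1333M.
VCG payment = (others' best without Pulse) − (others' welfare with Pulse) = 1333 − 1328 = $5M.

Pulse pays $5M.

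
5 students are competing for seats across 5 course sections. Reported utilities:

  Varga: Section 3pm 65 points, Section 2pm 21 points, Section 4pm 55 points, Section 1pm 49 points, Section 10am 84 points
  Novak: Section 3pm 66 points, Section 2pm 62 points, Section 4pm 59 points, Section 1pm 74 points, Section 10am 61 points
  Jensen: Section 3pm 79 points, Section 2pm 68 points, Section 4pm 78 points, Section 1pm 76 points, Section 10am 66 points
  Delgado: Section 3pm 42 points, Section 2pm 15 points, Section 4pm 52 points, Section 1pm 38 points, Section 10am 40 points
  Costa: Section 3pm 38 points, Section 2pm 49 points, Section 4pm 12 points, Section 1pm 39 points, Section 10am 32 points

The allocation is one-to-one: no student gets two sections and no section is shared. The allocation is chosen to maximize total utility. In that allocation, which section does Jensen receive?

Jensen receives Section 3pm.

Optimal: Varga→Section 10am (84 points), Novak→Section 1pm (74 points), Jensen→Section 3pm (79 points), Delgado→Section 4pm (52 points), Costa→Section 2pm (49 points) — total 84+74+79+52+49 = 338 points.
No other one-to-one assignment exceeds 338 points.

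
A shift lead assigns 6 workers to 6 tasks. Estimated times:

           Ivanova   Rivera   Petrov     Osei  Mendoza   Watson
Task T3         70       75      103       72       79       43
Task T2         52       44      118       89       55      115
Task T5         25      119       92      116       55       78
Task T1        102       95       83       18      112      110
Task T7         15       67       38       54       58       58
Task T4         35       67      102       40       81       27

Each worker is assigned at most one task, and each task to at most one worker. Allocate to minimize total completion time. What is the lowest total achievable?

This is the linear assignment problem.
Optimal: Ivanova→Task T5 (25 min), Rivera→Task T2 (44 min), Petrov→Task T7 (38 min), Osei→Task T1 (18 min), Mendoza→Task T3 (79 min), Watson→Task T4 (27 min) — total 25+44+38+18+79+27 = 231 min.
Row-greedy (each worker in turn takes its cheapest remaining task) gives 280 min, worse by 49.
Next-best assignment: Ivanova→Task T4, Rivera→Task T2, Petrov→Task T7, Osei→Task T1, Mendoza→Task T5, Watson→Task T3 = 233 min.

Min total: 231 min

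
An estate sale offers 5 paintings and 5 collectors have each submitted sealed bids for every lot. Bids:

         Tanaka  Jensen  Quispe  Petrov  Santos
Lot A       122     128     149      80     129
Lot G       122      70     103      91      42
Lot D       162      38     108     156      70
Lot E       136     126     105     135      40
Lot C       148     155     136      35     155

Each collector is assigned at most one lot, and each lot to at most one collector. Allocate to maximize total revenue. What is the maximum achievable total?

Optimal: Tanaka→Lot G ($122), Jensen→Lot E ($126), Quispe→Lot A ($149), Petrov→Lot D ($156), Santos→Lot C ($155) — total 122+126+149+156+155 = $708.
Checked against all permutations: $708 is optimal.

Max total: $708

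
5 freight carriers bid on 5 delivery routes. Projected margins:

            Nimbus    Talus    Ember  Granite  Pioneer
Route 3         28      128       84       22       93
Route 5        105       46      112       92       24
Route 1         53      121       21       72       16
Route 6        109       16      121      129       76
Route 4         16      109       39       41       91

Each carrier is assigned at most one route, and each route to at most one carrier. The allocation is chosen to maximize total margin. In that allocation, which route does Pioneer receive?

This is a one-to-one assignment (maximum-weight bipartite matching).
Optimal: Nimbus→Route 5 ($105k), Talus→Route 1 ($121k), Ember→Route 3 ($84k), Granite→Route 6 ($129k), Pioneer→Route 4 ($91k) — total 105+121+84+129+91 = $530k.
Max-entry greedy (repeatedly take the single best remaining cell) gives $513k, worse by 17.
Next-best assignment: Nimbus→Route 5, Talus→Route 3, Ember→Route 6, Granite→Route 1, Pioneer→Route 4 = $517k.
Swapping Pioneer↔Granite (Pioneer→Route 6 $76k, Granite→Route 4 $41k) loses 103.
Checked against all permutations: $530k is optimal.
Pioneer's own top route is Route 3 ($93k), but forcing Pioneer→Route 3 and reassigning the rest optimally gives only $500k — worse by 30.

Pioneer receives Route 4.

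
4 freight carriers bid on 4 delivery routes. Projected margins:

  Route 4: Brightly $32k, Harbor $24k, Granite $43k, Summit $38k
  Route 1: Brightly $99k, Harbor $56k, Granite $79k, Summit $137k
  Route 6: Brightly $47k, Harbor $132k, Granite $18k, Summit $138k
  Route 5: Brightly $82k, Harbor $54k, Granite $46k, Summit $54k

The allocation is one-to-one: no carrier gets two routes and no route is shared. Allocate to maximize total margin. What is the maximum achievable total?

Maximum total: $394k

Optimal: Brightly→Route 5 ($82k), Harbor→Route 6 ($132k), Granite→Route 4 ($43k), Summit→Route 1 ($137k) — total 82+132+43+137 = $394k.
Checked against all permutations: $394k is optimal.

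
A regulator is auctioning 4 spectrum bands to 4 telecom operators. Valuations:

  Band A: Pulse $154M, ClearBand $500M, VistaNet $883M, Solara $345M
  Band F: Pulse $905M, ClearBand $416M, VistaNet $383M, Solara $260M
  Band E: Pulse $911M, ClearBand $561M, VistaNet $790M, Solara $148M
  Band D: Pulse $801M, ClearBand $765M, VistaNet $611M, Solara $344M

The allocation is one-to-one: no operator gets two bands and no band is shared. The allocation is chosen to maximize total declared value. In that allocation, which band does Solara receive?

Solara receives Band F.

Treat this as an assignment problem: match each operator to one band.
Optimal: Pulse→Band E ($911M), ClearBand→Band D ($765M), VistaNet→Band A ($883M), Solara→Band F ($260M) — total 911+765+883+260 = $2819M.
Solara's own top band is Band A ($345M), but forcing Solara→Band A and reassigning the rest optimally gives only $2805M — worse by 14.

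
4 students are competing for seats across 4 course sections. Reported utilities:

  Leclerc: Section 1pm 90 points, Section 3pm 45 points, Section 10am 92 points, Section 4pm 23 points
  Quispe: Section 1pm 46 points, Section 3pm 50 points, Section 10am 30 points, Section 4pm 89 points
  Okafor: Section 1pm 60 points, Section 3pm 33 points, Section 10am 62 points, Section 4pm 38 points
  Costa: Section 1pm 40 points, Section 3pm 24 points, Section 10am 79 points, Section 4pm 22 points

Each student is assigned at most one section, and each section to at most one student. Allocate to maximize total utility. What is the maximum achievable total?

Optimal: Leclerc→Section 1pm (90 points), Quispe→Section 4pm (89 points), Okafor→Section 3pm (33 points), Costa→Section 10am (79 points) — total 90+89+33+79 = 291 points.
Column-greedy (each section in turn goes to its best remaining student) gives 257 points, worse by 34.

Maximum total: 291 points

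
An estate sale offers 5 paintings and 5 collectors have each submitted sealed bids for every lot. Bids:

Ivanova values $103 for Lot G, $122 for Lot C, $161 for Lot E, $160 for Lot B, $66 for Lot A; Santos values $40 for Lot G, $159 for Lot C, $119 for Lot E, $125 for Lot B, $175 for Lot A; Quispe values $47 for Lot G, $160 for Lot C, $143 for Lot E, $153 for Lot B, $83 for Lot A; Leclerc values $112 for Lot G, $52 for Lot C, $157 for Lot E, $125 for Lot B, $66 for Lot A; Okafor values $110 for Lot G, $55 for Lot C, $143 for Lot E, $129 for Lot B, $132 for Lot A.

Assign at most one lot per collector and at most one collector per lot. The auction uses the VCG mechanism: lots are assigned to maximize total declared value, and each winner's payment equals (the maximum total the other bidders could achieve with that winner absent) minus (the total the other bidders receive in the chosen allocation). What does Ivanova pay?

Ivanova pays $19.

Efficient allocation: Ivanova→Lot B ($160), Santos→Lot A ($175), Quispe→Lot C ($160), Leclerc→Lot E ($157), Okafor→Lot G ($110); total welfare W = $762.
Ivanova receives Lot B at value $160, so the others get W − 160 = $602.
Without Ivanova: best allocation of the remaining 4 bidders over all 5 lots is Santos→Lot A ($175), Quispe→Lot C ($160), Leclerc→Lot E ($157), Okafor→Lot B ($129), total $621.
VCG payment = (others' best without Ivanova) − (others' welfare with Ivanova) = 621 − 602 = $19.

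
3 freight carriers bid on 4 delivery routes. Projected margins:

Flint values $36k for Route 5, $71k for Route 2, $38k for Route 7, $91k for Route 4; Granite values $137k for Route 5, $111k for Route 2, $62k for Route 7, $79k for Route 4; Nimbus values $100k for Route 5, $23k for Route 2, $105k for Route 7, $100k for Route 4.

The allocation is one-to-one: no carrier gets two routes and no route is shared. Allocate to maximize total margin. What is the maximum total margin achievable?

Maximum total: $333k

Optimal: Flint→Route 4 ($91k), Granite→Route 5 ($137k), Nimbus→Route 7 ($105k) — total 91+137+105 = $333k.
Column-greedy (each route in turn goes to its best remaining carrier) gives $313k, worse by 20.
Swapping Granite↔Flint (Granite→Route 4 $79k, Flint→Route 5 $36k) loses 113.
Every other assignment is strictly worse.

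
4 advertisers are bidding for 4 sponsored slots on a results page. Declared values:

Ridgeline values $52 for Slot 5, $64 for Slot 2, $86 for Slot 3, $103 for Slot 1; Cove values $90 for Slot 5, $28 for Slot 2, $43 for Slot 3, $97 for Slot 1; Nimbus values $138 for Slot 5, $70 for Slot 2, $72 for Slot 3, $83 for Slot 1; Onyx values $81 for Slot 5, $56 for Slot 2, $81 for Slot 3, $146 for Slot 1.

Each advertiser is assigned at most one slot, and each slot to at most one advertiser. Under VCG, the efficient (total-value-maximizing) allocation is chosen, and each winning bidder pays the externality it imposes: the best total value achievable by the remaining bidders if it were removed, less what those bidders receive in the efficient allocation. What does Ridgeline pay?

Ridgeline pays $15.

Efficient allocation: Ridgeline→Slot 3 ($86), Cove→Slot 2 ($28), Nimbus→Slot 5 ($138), Onyx→Slot 1 ($146); total welfare W = $398.
Ridgeline receives Slot 3 at value $86, so the others get W − 86 = $312.
Without Ridgeline: best allocation of the remaining 3 bidders over all 4 slots is Cove→Slot 3 ($43), Nimbus→Slot 5 ($138), Onyx→Slot 1 ($146), total $327.
VCG payment = (others' best without Ridgeline) − (others' welfare with Ridgeline) = 327 − 312 = $15.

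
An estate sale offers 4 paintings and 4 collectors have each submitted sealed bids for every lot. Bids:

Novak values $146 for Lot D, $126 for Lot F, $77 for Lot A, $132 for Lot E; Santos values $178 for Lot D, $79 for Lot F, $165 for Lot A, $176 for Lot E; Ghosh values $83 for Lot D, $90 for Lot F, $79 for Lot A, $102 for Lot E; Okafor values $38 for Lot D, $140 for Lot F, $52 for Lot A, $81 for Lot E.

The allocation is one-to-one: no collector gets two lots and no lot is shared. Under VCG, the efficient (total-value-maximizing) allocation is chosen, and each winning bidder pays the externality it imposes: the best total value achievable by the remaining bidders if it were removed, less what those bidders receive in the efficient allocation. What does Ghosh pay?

Ghosh pays $11.

Efficient allocation: Novak→Lot D ($146), Santos→Lot A ($165), Ghosh→Lot E ($102), Okafor→Lot F ($140); total welfare W = $553.
Ghosh receives Lot E at value $102, so the others get W − 102 = $451.
Without Ghosh: best allocation of the remaining 3 bidders over all 4 lots is Novak→Lot D ($146), Santos→Lot E ($176), Okafor→Lot F ($140), total $462.
VCG payment = (others' best without Ghosh) − (others' welfare with Ghosh) = 462 − 451 = $11.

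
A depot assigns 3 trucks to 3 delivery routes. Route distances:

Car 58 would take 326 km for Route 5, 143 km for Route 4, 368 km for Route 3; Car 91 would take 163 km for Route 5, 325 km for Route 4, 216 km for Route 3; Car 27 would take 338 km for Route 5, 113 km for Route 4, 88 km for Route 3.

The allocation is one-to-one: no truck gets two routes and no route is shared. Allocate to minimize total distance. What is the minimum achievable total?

Min total: 394 km

Optimal: Car 58→Route 4 (143 km), Car 91→Route 5 (163 km), Car 27→Route 3 (88 km) — total 143+163+88 = 394 km.
Column-greedy (each route in turn goes to its cheapest remaining truck) gives 644 km, worse by 250.
Next-best assignment: Car 58→Route 3, Car 91→Route 5, Car 27→Route 4 = 644 km.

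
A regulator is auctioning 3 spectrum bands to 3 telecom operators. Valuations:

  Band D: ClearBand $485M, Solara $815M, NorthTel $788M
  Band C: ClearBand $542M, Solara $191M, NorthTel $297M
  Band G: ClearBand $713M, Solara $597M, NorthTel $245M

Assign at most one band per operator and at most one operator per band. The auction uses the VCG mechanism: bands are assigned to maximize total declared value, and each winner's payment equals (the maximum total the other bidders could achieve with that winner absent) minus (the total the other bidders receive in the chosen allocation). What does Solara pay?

Solara pays $171M.

Efficient allocation: ClearBand→Band C ($542M), Solara→Band G ($597M), NorthTel→Band D ($788M); total welfare W = $1927M.
Solara receives Band G at value $597M, so the others get W − 597 = $1330M.
Without Solara: best allocation of the remaining 2 bidders over all 3 bands is ClearBand→Band G ($713M), NorthTel→Band D ($788M), total $1501M.
VCG payment = (others' best without Solara) − (others' welfare with Solara) = 1501 − 1330 = $171M.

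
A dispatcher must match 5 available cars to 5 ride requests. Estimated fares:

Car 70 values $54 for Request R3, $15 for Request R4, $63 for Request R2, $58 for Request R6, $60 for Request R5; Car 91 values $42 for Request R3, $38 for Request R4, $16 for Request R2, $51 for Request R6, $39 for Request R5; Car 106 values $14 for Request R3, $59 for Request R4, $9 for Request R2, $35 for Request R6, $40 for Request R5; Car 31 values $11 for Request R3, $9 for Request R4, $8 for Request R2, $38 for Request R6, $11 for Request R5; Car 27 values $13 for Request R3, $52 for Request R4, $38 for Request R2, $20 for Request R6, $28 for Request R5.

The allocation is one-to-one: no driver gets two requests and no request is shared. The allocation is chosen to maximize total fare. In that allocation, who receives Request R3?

This is a one-to-one assignment (maximum-weight bipartite matching).
Optimal: Car 70→Request R5 ($60), Car 91→Request R3 ($42), Car 106→Request R4 ($59), Car 31→Request R6 ($38), Car 27→Request R2 ($38) — total 60+42+59+38+38 = $237.
Next-best assignment: Car 70→Request R2, Car 91→Request R3, Car 106→Request R5, Car 31→Request R6, Car 27→Request R4 = $235.
Every other assignment is strictly worse.
Car 91's own top request is Request R6 ($51), but forcing Car 91→Request R6 and reassigning the rest optimally gives only $219 — worse by 18.

Car 91 receives Request R3.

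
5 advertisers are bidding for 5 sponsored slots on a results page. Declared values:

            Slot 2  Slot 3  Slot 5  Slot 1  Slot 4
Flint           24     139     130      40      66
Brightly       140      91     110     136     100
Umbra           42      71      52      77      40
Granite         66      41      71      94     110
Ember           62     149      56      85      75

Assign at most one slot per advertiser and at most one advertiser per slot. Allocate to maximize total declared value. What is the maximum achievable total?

This is the linear assignment problem.
Optimal: Flint→Slot 5 ($130), Brightly→Slot 2 ($140), Umbra→Slot 1 ($77), Granite→Slot 4 ($110), Ember→Slot 3 ($149) — total 130+140+77+110+149 = $606.
Row-greedy (each advertiser in turn takes its best remaining slot) gives $522, worse by 84.
Next-best assignment: Flint→Slot 5, Brightly→Slot 1, Umbra→Slot 2, Granite→Slot 4, Ember→Slot 3 = $567.
Swapping Ember↔Umbra (Ember→Slot 1 $85, Umbra→Slot 3 $71) loses 70.

Max total: $606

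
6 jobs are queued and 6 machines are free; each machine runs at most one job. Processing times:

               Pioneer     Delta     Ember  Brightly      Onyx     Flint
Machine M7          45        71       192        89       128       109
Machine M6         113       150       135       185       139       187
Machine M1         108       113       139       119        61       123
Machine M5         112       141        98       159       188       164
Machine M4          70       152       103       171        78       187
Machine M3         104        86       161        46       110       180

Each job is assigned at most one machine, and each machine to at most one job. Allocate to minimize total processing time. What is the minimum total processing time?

Optimal: Pioneer→Machine M6 (113 min), Delta→Machine M7 (71 min), Ember→Machine M5 (98 min), Brightly→Machine M3 (46 min), Onyx→Machine M4 (78 min), Flint→Machine M1 (123 min) — total 113+71+98+46+78+123 = 529 min.
Next-best assignment: Pioneer→Machine M4, Delta→Machine M7, Ember→Machine M5, Brightly→Machine M3, Onyx→Machine M1, Flint→Machine M6 = 533 min.
Checked against all permutations: 529 min is optimal.

Minimum total: 529 min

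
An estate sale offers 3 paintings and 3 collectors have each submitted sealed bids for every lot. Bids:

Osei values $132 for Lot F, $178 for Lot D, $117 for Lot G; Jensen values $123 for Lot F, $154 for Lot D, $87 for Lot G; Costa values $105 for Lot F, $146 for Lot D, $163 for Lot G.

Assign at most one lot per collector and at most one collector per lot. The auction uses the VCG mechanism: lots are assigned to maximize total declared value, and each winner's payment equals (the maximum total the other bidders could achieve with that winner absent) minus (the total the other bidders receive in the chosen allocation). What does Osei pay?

Efficient allocation: Osei→Lot D ($178), Jensen→Lot F ($123), Costa→Lot G ($163); total welfare W = $464.
Osei receives Lot D at value $178, so the others get W − 178 = $286.
Without Osei: best allocation of the remaining 2 bidders over all 3 lots is Jensen→Lot D ($154), Costa→Lot G ($163), total $317.
VCG payment = (others' best without Osei) − (others' welfare with Osei) = 317 − 286 = $31.

Osei pays $31.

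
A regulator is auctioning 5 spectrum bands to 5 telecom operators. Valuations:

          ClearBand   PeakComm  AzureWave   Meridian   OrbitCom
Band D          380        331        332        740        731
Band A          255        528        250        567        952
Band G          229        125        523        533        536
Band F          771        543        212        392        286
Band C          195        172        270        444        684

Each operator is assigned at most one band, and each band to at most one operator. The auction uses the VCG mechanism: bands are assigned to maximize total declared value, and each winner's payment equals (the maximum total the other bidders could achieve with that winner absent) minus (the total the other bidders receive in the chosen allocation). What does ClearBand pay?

ClearBand pays $283M.

Efficient allocation: ClearBand→Band F ($771M), PeakComm→Band A ($528M), AzureWave→Band G ($523M), Meridian→Band D ($740M), OrbitCom→Band C ($684M); total welfare W = $3246M.
ClearBand receives Band F at value $771M, so the others get W − 771 = $2475M.
Without ClearBand: best allocation of the remaining 4 bidders over all 5 bands is PeakComm→Band F ($543M), AzureWave→Band G ($523M), Meridian→Band D ($740M), OrbitCom→Band A ($952M), total $2758M.
VCG payment = (others' best without ClearBand) − (others' welfare with ClearBand) = 2758 − 2475 = $283M.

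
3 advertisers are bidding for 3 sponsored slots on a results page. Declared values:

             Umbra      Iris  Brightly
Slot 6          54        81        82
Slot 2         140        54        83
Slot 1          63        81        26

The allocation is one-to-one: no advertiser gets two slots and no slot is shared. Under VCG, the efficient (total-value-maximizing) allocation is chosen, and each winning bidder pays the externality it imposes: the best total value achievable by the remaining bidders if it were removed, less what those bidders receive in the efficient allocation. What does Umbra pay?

Efficient allocation: Umbra→Slot 2 ($140), Iris→Slot 1 ($81), Brightly→Slot 6 ($82); total welfare W = $303.
Umbra receives Slot 2 at value $140, so the others get W − 140 = $163.
Without Umbra: best allocation of the remaining 2 bidders over all 3 slots is Iris→Slot 6 ($81), Brightly→Slot 2 ($83), total $164.
VCG payment = (others' best without Umbra) − (others' welfare with Umbra) = 164 − 163 = $1.

Umbra pays $1.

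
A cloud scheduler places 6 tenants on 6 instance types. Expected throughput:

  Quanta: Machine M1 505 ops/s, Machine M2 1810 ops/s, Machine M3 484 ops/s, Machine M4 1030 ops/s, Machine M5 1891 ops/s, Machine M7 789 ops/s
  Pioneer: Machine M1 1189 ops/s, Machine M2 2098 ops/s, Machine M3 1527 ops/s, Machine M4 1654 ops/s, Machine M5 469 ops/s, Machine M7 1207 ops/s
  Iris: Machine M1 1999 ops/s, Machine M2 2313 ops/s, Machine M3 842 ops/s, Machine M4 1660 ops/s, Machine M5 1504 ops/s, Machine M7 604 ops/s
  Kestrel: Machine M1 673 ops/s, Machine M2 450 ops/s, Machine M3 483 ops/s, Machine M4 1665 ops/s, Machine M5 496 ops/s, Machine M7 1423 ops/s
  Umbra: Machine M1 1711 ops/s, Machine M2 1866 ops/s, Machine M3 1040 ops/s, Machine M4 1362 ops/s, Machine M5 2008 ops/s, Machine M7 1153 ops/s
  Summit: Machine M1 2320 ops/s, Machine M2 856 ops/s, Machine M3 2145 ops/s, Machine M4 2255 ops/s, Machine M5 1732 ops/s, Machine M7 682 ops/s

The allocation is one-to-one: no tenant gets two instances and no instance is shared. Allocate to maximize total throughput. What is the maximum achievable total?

Maximum total: 11137 ops/s

This is the linear assignment problem.
Optimal: Quanta→Machine M5 (1891 ops/s), Pioneer→Machine M4 (1654 ops/s), Iris→Machine M2 (2313 ops/s), Kestrel→Machine M7 (1423 ops/s), Umbra→Machine M1 (1711 ops/s), Summit→Machine M3 (2145 ops/s) — total 1891+1654+2313+1423+1711+2145 = 11137 ops/s.
Max-entry greedy (repeatedly take the single best remaining cell) gives 10622 ops/s, worse by 515.
Swapping Quanta↔Summit (Quanta→Machine M3 484 ops/s, Summit→Machine M5 1732 ops/s) loses 1820.
Checked against all permutations: 11137 ops/s is optimal.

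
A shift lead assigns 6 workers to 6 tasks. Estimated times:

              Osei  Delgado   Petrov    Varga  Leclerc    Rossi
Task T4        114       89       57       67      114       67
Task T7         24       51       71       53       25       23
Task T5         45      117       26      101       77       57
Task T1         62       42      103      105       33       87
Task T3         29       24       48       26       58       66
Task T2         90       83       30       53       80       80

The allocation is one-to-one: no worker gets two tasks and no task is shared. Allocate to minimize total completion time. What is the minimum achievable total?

Min total: 222 min

Optimal: Osei→Task T5 (45 min), Delgado→Task T3 (24 min), Petrov→Task T2 (30 min), Varga→Task T4 (67 min), Leclerc→Task T1 (33 min), Rossi→Task T7 (23 min) — total 45+24+30+67+33+23 = 222 min.
Min-entry greedy (repeatedly take the single cheapest remaining cell) gives 273 min, worse by 51.
Swapping Leclerc↔Varga (Leclerc→Task T4 114 min, Varga→Task T1 105 min) adds 119.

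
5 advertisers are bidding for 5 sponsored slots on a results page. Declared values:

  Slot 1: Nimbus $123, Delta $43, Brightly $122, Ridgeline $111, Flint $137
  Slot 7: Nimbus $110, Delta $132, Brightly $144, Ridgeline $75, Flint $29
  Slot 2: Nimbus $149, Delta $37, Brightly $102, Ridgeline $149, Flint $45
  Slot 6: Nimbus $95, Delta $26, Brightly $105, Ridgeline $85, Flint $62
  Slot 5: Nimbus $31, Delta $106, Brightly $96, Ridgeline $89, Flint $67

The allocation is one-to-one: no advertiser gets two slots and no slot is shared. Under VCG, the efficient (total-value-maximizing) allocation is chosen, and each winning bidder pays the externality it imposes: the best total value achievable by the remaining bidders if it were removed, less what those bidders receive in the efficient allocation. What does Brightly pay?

Brightly pays $26.

Efficient allocation: Nimbus→Slot 6 ($95), Delta→Slot 5 ($106), Brightly→Slot 7 ($144), Ridgeline→Slot 2 ($149), Flint→Slot 1 ($137); total welfare W = $631.
Brightly receives Slot 7 at value $144, so the others get W − 144 = $487.
Without Brightly: best allocation of the remaining 4 bidders over all 5 slots is Nimbus→Slot 6 ($95), Delta→Slot 7 ($132), Ridgeline→Slot 2 ($149), Flint→Slot 1 ($137), total $513.
VCG payment = (others' best without Brightly) − (others' welfare with Brightly) = 513 − 487 = $26.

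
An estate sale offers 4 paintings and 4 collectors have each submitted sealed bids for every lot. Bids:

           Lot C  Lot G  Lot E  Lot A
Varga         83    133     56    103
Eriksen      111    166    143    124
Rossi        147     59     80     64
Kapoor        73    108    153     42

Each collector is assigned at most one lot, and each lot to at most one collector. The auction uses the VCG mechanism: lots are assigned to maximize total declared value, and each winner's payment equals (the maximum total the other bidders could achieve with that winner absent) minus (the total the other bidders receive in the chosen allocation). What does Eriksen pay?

Efficient allocation: Varga→Lot A ($103), Eriksen→Lot G ($166), Rossi→Lot C ($147), Kapoor→Lot E ($153); total welfare W = $569.
Eriksen receives Lot G at value $166, so the others get W − 166 = $403.
Without Eriksen: best allocation of the remaining 3 bidders over all 4 lots is Varga→Lot G ($133), Rossi→Lot C ($147), Kapoor→Lot E ($153), total $433.
VCG payment = (others' best without Eriksen) − (others' welfare with Eriksen) = 433 − 403 = $30.

Eriksen pays $30.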